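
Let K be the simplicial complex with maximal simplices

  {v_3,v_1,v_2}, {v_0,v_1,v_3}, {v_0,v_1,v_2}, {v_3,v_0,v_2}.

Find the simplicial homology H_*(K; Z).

Take the total order v_0 < v_1 < v_2 < v_3 on the vertex set. Then K (dimension 2) consists of the simplices:

  0-simplices (4): [v_0], [v_1], [v_2], [v_3]
  1-simplices (6): [v_0,v_1], [v_0,v_2], [v_0,v_3], [v_1,v_2], [v_1,v_3], [v_2,v_3]
  2-simplices (4): [v_0,v_1,v_2], [v_0,v_1,v_3], [v_0,v_2,v_3], [v_1,v_2,v_3]

Hence C_0 ≅ Z^4, C_1 ≅ Z^6, C_2 ≅ Z^4.

Boundary ∂_1: C_1 → C_0 sends each edge [p,q] (with p < q) to q − p.
The 4×6 boundary matrix has rank 3 and Smith normal form diag(1,1,1).

Boundary ∂_2: C_2 → C_1 sends each 2-simplex [p,q,r] to [q,r] − [p,r] + [p,q]. For instance
  ∂[v_1,v_2,v_3] = [v_2,v_3] − [v_1,v_3] + [v_1,v_2],
  ∂[v_0,v_1,v_3] = [v_1,v_3] − [v_0,v_3] + [v_0,v_1].
The resulting 6×4 matrix has rank 3, and its Smith normal form has invariant factors (1,1,1).

Now H_k = ker ∂_k / im ∂_{k+1}, so:

  H_0: rank C_0 − rank ∂_1 = 4 − 3 = 1, and the invariant factors of ∂_1 are all 1, so H_0 ≅ Z.
  H_1: rank ker ∂_1 − rank ∂_2 = (6 − 3) − 3 = 0, and the invariant factors of ∂_2 are all 1, so H_1 ≅ 0.
  H_2: rank ker ∂_2 − rank ∂_3 = (4 − 3) − 0 = 1, and there is no ∂_3, so H_2 ≅ Z.

H_0 = Z,  H_1 = 0,  H_2 = Z.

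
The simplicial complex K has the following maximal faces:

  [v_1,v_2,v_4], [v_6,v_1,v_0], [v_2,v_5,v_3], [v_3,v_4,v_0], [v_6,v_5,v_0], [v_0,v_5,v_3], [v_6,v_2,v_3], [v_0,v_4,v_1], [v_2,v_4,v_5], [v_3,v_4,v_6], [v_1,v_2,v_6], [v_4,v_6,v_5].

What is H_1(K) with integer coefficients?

H_1 ≅ Z/2Z.

We work with the vertex ordering v_0 < v_1 < v_2 < v_3 < v_4 < v_5 < v_6. The simplices of K, each written with vertices in increasing order, are:

  0-simplices (7): [v_0], [v_1], [v_2], [v_3], [v_4], [v_5], [v_6]
  1-simplices (18): (18 of them)
  2-simplices (12): (12 of them)

Hence C_0 ≅ Z^7, C_1 ≅ Z^18, C_2 ≅ Z^12.

Boundary ∂_1: C_1 → C_0 is given by ∂[p,q] = [q] − [p].
The 7×18 boundary matrix has rank 6 and Smith normal form diag(1,1,1,1,1,1).

∂_2: C_2 → C_1 maps a triangle to the signed sum of its edges. For instance
  ∂[v_2,v_3,v_6] = [v_3,v_6] − [v_2,v_6] + [v_2,v_3],
  ∂[v_2,v_4,v_5] = [v_4,v_5] − [v_2,v_5] + [v_2,v_4].
The 18×12 boundary matrix has rank 12 and Smith normal form diag(1,1,1,1,1,1,1,1,1,1,1,2).

Computing H_k = (kernel of ∂_k) / (image of ∂_{k+1}):

  H_1: rank ker ∂_1 − rank ∂_2 = (18 − 6) − 12 = 0, and ∂_2 has invariant factor 2 > 1, so H_1 ≅ Z/2Z.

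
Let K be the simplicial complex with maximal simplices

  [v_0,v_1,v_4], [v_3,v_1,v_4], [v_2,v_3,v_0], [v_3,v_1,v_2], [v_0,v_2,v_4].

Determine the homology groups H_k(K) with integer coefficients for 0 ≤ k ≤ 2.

H_0 = Z,  H_1 = Z,  H_2 = 0.

Fix the vertex order v_0 < v_1 < v_2 < v_3 < v_4 and write every simplex with vertices in increasing order. Then dim K = 2 and the simplices of K are:

  0-simplices (5): [v_0], [v_1], [v_2], [v_3], [v_4]
  1-simplices (10): [v_0,v_1], [v_0,v_2], [v_0,v_3], [v_0,v_4], [v_1,v_2], [v_1,v_3], [v_1,v_4], [v_2,v_3], [v_2,v_4], [v_3,v_4]
  2-simplices (5): [v_0,v_1,v_4], [v_0,v_2,v_3], [v_0,v_2,v_4], [v_1,v_2,v_3], [v_1,v_3,v_4]

so the chain groups are C_0 ≅ Z^5, C_1 ≅ Z^10, C_2 ≅ Z^5.

The boundary map ∂_1: C_1 → C_0 sends each edge [p,q] (with p < q) to q − p.
The resulting 5×10 matrix has rank 4, and its Smith normal form has invariant factors (1,1,1,1).

Boundary ∂_2: C_2 → C_1 maps a triangle to the signed sum of its edges. For instance
  ∂[v_0,v_1,v_4] = [v_1,v_4] − [v_0,v_4] + [v_0,v_1],
  ∂[v_0,v_2,v_4] = [v_2,v_4] − [v_0,v_4] + [v_0,v_2].
As a 10×5 matrix over Z this has rank 5, with invariant factors (1,1,1,1,1).

Computing H_k = (kernel of ∂_k) / (image of ∂_{k+1}):

  H_0: rank C_0 − rank ∂_1 = 5 − 4 = 1, and the invariant factors of ∂_1 are all 1, so H_0 = Z.
  H_1: rank ker ∂_1 − rank ∂_2 = (10 − 4) − 5 = 1, and the invariant factors of ∂_2 are all 1, so H_1 = Z.
  H_2: rank ker ∂_2 − rank ∂_3 = (5 − 5) − 0 = 0, and there is no ∂_3, so H_2 = 0.

As a check, the Euler characteristic is 5 − 10 + 5 = 0, which agrees with 1 − 1 + 0 = 0.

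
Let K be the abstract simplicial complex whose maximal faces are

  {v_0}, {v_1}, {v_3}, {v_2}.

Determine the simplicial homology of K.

H_0 = Z^4.

Take the total order v_0 < v_1 < v_2 < v_3 on the vertex set. Then K (dimension 0) consists of the simplices:

  0-simplices (4): [v_0], [v_1], [v_2], [v_3]

Hence C_0 ≅ Z^4.

Computing H_k = (kernel of ∂_k) / (image of ∂_{k+1}):

  H_0: rank C_0 − rank ∂_1 = 4 − 0 = 4, and there is no ∂_1, so H_0 = Z^4.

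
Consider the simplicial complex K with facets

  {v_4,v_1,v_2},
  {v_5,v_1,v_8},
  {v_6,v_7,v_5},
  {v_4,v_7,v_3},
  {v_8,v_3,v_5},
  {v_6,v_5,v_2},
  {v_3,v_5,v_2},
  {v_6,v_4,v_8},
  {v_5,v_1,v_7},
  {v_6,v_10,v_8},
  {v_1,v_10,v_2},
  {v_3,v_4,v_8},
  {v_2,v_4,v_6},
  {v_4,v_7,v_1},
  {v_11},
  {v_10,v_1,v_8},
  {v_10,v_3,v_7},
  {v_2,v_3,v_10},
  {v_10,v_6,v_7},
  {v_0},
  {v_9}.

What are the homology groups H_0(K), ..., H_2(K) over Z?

K has 12 vertices, 27 edges, 18 triangles.
rank ∂_0 = 0, rank ∂_1 = 8 ⇒ b_0 = 12 − 0 − 8 = 4; all invariant factors of ∂_1 are 1 so no torsion. So H_0 = Z^4.
rank ∂_1 = 8, rank ∂_2 = 17 ⇒ b_1 = 27 − 8 − 17 = 2; all invariant factors of ∂_2 are 1 so no torsion. So H_1 = Z^2.
rank ∂_2 = 17, rank ∂_3 = 0 ⇒ b_2 = 18 − 17 − 0 = 1. So H_2 = Z.

H_0 ≅ Z^4,  H_1 ≅ Z^2,  H_2 ≅ Z.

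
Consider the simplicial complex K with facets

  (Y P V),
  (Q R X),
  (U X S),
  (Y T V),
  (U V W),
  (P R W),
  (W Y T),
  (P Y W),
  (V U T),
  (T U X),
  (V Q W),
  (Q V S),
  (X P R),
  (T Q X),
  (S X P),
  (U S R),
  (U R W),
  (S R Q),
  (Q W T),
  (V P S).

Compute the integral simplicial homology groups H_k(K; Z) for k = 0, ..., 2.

K has 10 vertices, 30 edges, 20 triangles.
rank ∂_0 = 0, rank ∂_1 = 9 ⇒ b_0 = 10 − 0 − 9 = 1; all invariant factors of ∂_1 are 1 so no torsion. So H_0 = Z.
rank ∂_1 = 9, rank ∂_2 = 20 ⇒ b_1 = 30 − 9 − 20 = 1; ∂_2 has invariant factor(s) [2] giving torsion. So H_1 = Z ⊕ Z/2.
rank ∂_2 = 20, rank ∂_3 = 0 ⇒ b_2 = 20 − 20 − 0 = 0. So H_2 = 0.

H_0 ≅ Z,  H_1 ≅ Z ⊕ Z/2,  H_2 = 0.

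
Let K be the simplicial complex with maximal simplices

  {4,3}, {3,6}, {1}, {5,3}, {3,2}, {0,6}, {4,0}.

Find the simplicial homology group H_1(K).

K has 7 vertices, 6 edges.
rank ∂_1 = 5, rank ∂_2 = 0 ⇒ b_1 = 6 − 5 − 0 = 1. So H_1 = Z.

H_1 ≅ Z.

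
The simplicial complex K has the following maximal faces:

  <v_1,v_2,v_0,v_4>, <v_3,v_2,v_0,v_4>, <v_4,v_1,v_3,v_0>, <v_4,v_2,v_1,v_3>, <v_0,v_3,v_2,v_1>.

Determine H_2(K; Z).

H_2 ≅ 0.

Fix the vertex order v_0 < v_1 < v_2 < v_3 < v_4 and write every simplex with vertices in increasing order. Then dim K = 3 and the simplices of K are:

  0-simplices (5): [v_0], [v_1], [v_2], [v_3], [v_4]
  1-simplices (10): [v_0,v_1], [v_0,v_2], [v_0,v_3], [v_0,v_4], [v_1,v_2], [v_1,v_3], [v_1,v_4], [v_2,v_3], [v_2,v_4], [v_3,v_4]
  2-simplices (10): [v_0,v_1,v_2], [v_0,v_1,v_3], [v_0,v_1,v_4], [v_0,v_2,v_3], [v_0,v_2,v_4], [v_0,v_3,v_4], [v_1,v_2,v_3], [v_1,v_2,v_4], [v_1,v_3,v_4], [v_2,v_3,v_4]
  3-simplices (5): [v_0,v_1,v_2,v_3], [v_0,v_1,v_2,v_4], [v_0,v_1,v_3,v_4], [v_0,v_2,v_3,v_4], [v_1,v_2,v_3,v_4]

giving chain groups C_0 ≅ Z^5, C_1 ≅ Z^10, C_2 ≅ Z^10, C_3 ≅ Z^5.

The boundary map ∂_1: C_1 → C_0 sends each edge [p,q] (with p < q) to q − p. For instance
  ∂[v_1,v_2] = [v_2] − [v_1].
The 5×10 boundary matrix has rank 4 and Smith normal form diag(1,1,1,1).

∂_2: C_2 → C_1 maps a triangle to the signed sum of its edges. For instance
  ∂[v_1,v_3,v_4] = [v_3,v_4] − [v_1,v_4] + [v_1,v_3],
  ∂[v_1,v_2,v_4] = [v_2,v_4] − [v_1,v_4] + [v_1,v_2].
This gives a 10×10 integer matrix of rank 6; reducing to Smith normal form yields diagonal entries (1,1,1,1,1,1).

∂_3: C_3 → C_2 sends each 3-simplex σ to the alternating sum Σ_i (−1)^i (σ with its i-th vertex removed). For instance
  ∂[v_0,v_2,v_3,v_4] = [v_2,v_3,v_4] − [v_0,v_3,v_4] + [v_0,v_2,v_4] − [v_0,v_2,v_3],
  ∂[v_0,v_1,v_2,v_3] = [v_1,v_2,v_3] − [v_0,v_2,v_3] + [v_0,v_1,v_3] − [v_0,v_1,v_2].
This gives a 10×5 integer matrix of rank 4; reducing to Smith normal form yields diagonal entries (1,1,1,1).

Reading off H_k = ker ∂_k / im ∂_{k+1}:

  H_2: rank ker ∂_2 − rank ∂_3 = (10 − 6) − 4 = 0, and the invariant factors of ∂_3 are all 1, so H_2 = 0.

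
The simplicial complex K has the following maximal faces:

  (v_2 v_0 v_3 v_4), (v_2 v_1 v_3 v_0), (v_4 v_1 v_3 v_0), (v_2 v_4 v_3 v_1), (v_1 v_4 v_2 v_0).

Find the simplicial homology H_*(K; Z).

H_0 = Z,  H_1 = 0,  H_2 = 0,  H_3 = Z.

Take the total order v_0 < v_1 < v_2 < v_3 < v_4 on the vertex set. Then K (dimension 3) consists of the simplices:

  0-simplices (5): [v_0], [v_1], [v_2], [v_3], [v_4]
  1-simplices (10): [v_0,v_1], [v_0,v_2], [v_0,v_3], [v_0,v_4], [v_1,v_2], [v_1,v_3], [v_1,v_4], [v_2,v_3], [v_2,v_4], [v_3,v_4]
  2-simplices (10): [v_0,v_1,v_2], [v_0,v_1,v_3], [v_0,v_1,v_4], [v_0,v_2,v_3], [v_0,v_2,v_4], [v_0,v_3,v_4], [v_1,v_2,v_3], [v_1,v_2,v_4], [v_1,v_3,v_4], [v_2,v_3,v_4]
  3-simplices (5): [v_0,v_1,v_2,v_3], [v_0,v_1,v_2,v_4], [v_0,v_1,v_3,v_4], [v_0,v_2,v_3,v_4], [v_1,v_2,v_3,v_4]

so the chain groups are C_0 ≅ Z^5, C_1 ≅ Z^10, C_2 ≅ Z^10, C_3 ≅ Z^5.

Boundary ∂_1: C_1 → C_0 sends each edge [p,q] (with p < q) to q − p. For instance
  ∂[v_1,v_4] = [v_4] − [v_1].
As a 5×10 matrix over Z this has rank 4, with invariant factors (1,1,1,1).

∂_2: C_2 → C_1 maps a triangle to the signed sum of its edges. For instance
  ∂[v_0,v_3,v_4] = [v_3,v_4] − [v_0,v_4] + [v_0,v_3],
  ∂[v_2,v_3,v_4] = [v_3,v_4] − [v_2,v_4] + [v_2,v_3].
This gives a 10×10 integer matrix of rank 6; reducing to Smith normal form yields diagonal entries (1,1,1,1,1,1).

∂_3: C_3 → C_2 sends each 3-simplex σ to the alternating sum Σ_i (−1)^i (σ with its i-th vertex removed). For instance
  ∂[v_0,v_1,v_3,v_4] = [v_1,v_3,v_4] − [v_0,v_3,v_4] + [v_0,v_1,v_4] − [v_0,v_1,v_3],
  ∂[v_0,v_1,v_2,v_3] = [v_1,v_2,v_3] − [v_0,v_2,v_3] + [v_0,v_1,v_3] − [v_0,v_1,v_2].
The resulting 10×5 matrix has rank 4, and its Smith normal form has invariant factors (1,1,1,1).

Computing H_k = (kernel of ∂_k) / (image of ∂_{k+1}):

  H_0: rank C_0 − rank ∂_1 = 5 − 4 = 1, and the invariant factors of ∂_1 are all 1, so H_0 ≅ Z.
  H_1: rank ker ∂_1 − rank ∂_2 = (10 − 4) − 6 = 0, and the invariant factors of ∂_2 are all 1, so H_1 ≅ 0.
  H_2: rank ker ∂_2 − rank ∂_3 = (10 − 6) − 4 = 0, and the invariant factors of ∂_3 are all 1, so H_2 ≅ 0.
  H_3: rank ker ∂_3 − rank ∂_4 = (5 − 4) − 0 = 1, and there is no ∂_4, so H_3 ≅ Z.

As a check, the Euler characteristic is 5 − 10 + 10 − 5 = 0, which agrees with 1 − 0 + 0 − 1 = 0.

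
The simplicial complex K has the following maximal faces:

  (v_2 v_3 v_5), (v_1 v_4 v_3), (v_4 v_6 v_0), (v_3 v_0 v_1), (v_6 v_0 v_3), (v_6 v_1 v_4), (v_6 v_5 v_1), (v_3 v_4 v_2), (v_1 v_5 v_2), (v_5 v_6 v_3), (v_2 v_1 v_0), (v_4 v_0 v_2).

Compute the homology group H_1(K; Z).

H_1 ≅ Z/2.

Order the vertices as v_0 < v_1 < v_2 < v_3 < v_4 < v_5 < v_6. Listing each simplex with vertices in this order, K has dimension 2 with simplices:

  0-simplices (7): [v_0], [v_1], [v_2], [v_3], [v_4], [v_5], [v_6]
  1-simplices (18): (18 of them)
  2-simplices (12): (12 of them)

so the chain groups are C_0 ≅ Z^7, C_1 ≅ Z^18, C_2 ≅ Z^12.

The boundary map ∂_1: C_1 → C_0 maps an edge to its endpoints' difference, ∂[p,q] = q − p. For instance
  ∂[v_0,v_6] = [v_6] − [v_0].
This gives a 7×18 integer matrix of rank 6; reducing to Smith normal form yields diagonal entries (1,1,1,1,1,1).

Boundary ∂_2: C_2 → C_1 sends each 2-simplex [p,q,r] to [q,r] − [p,r] + [p,q]. For instance
  ∂[v_0,v_3,v_6] = [v_3,v_6] − [v_0,v_6] + [v_0,v_3],
  ∂[v_0,v_1,v_2] = [v_1,v_2] − [v_0,v_2] + [v_0,v_1].
This gives a 18×12 integer matrix of rank 12; reducing to Smith normal form yields diagonal entries (1,1,1,1,1,1,1,1,1,1,1,2).

Reading off H_k = ker ∂_k / im ∂_{k+1}:

  H_1: rank ker ∂_1 − rank ∂_2 = (18 − 6) − 12 = 0, and ∂_2 has invariant factor 2 > 1, so H_1 = Z/2.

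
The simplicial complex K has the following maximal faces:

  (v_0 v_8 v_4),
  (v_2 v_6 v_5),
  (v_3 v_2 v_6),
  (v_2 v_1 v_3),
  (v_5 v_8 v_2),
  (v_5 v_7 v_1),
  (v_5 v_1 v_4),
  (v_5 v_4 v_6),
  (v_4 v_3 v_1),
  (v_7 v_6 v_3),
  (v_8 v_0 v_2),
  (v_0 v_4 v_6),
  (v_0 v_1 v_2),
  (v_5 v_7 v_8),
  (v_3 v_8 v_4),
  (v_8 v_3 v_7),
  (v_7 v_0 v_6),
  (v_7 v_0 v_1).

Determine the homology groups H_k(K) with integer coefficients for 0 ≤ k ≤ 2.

H_0 ≅ Z,  H_1 ≅ Z^2,  H_2 ≅ Z.

Take the total order v_0 < v_1 < v_2 < v_3 < v_4 < v_5 < v_6 < v_7 < v_8 on the vertex set. Then K (dimension 2) consists of the simplices:

  0-simplices (9): [v_0], [v_1], [v_2], [v_3], [v_4], [v_5], [v_6], [v_7], [v_8]
  1-simplices (27): (27 of them)
  2-simplices (18): (18 of them)

Hence C_0 ≅ Z^9, C_1 ≅ Z^27, C_2 ≅ Z^18.

The boundary map ∂_1: C_1 → C_0 sends each edge [p,q] (with p < q) to q − p. For instance
  ∂[v_4,v_8] = [v_8] − [v_4].
The 9×27 boundary matrix has rank 8 and Smith normal form diag(1,1,1,1,1,1,1,1).

The boundary map ∂_2: C_2 → C_1 maps a triangle to the signed sum of its edges. For instance
  ∂[v_1,v_3,v_4] = [v_3,v_4] − [v_1,v_4] + [v_1,v_3],
  ∂[v_0,v_1,v_2] = [v_1,v_2] − [v_0,v_2] + [v_0,v_1].
The 27×18 boundary matrix has rank 17 and Smith normal form diag(1,1,1,1,1,1,1,1,1,1,1,1,1,1,1,1,1).

Computing H_k = (kernel of ∂_k) / (image of ∂_{k+1}):

  H_0: rank C_0 − rank ∂_1 = 9 − 8 = 1, and the invariant factors of ∂_1 are all 1, so H_0 ≅ Z.
  H_1: rank ker ∂_1 − rank ∂_2 = (27 − 8) − 17 = 2, and the invariant factors of ∂_2 are all 1, so H_1 ≅ Z^2.
  H_2: rank ker ∂_2 − rank ∂_3 = (18 − 17) − 0 = 1, and there is no ∂_3, so H_2 ≅ Z.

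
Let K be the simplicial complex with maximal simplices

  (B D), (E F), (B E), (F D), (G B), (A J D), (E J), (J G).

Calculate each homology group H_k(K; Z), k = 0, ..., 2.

H_0 = Z,  H_1 = Z^3,  H_2 = 0.

Fix the vertex order A < B < D < E < F < G < J and write every simplex with vertices in increasing order. Then dim K = 2 and the simplices of K are:

  0-simplices (7): A, B, D, E, F, G, J
  1-simplices (10): AD, AJ, BD, BE, BG, DF, DJ, EF, EJ, GJ
  2-simplices (1): ADJ

giving chain groups C_0 ≅ Z^7, C_1 ≅ Z^10, C_2 ≅ Z^1.

Boundary ∂_1: C_1 → C_0 sends each edge [p,q] (with p < q) to q − p.
The resulting 7×10 matrix has rank 6, and its Smith normal form has invariant factors (1,1,1,1,1,1).

∂_2: C_2 → C_1 maps a triangle to the signed sum of its edges. For instance
  ∂ADJ = DJ − AJ + AD.
The 10×1 boundary matrix has rank 1 and Smith normal form diag(1).

Computing H_k = (kernel of ∂_k) / (image of ∂_{k+1}):

  H_0: rank C_0 − rank ∂_1 = 7 − 6 = 1, and the invariant factors of ∂_1 are all 1, so H_0 = Z.
  H_1: rank ker ∂_1 − rank ∂_2 = (10 − 6) − 1 = 3, and the invariant factors of ∂_2 are all 1, so H_1 = Z^3.
  H_2: rank ker ∂_2 − rank ∂_3 = (1 − 1) − 0 = 0, and there is no ∂_3, so H_2 = 0.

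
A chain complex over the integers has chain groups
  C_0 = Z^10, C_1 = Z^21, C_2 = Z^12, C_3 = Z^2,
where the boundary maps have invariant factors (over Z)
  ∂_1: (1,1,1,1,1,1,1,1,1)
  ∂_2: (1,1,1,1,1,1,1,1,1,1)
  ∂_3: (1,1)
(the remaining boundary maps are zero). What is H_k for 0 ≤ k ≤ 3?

H_0 ≅ Z,  H_1 ≅ Z^2,  H_2 = 0,  H_3 = 0.

H_0: b_0 = 10 − 0 − 9 = 1; torsion from ∂_1 factors > 1: none. So H_0 ≅ Z.
H_1: b_1 = 21 − 9 − 10 = 2; torsion from ∂_2 factors > 1: none. So H_1 ≅ Z^2.
H_2: b_2 = 12 − 10 − 2 = 0; torsion from ∂_3 factors > 1: none. So H_2 ≅ 0.
H_3: b_3 = 2 − 2 − 0 = 0; torsion from ∂_4 factors > 1: none. So H_3 ≅ 0.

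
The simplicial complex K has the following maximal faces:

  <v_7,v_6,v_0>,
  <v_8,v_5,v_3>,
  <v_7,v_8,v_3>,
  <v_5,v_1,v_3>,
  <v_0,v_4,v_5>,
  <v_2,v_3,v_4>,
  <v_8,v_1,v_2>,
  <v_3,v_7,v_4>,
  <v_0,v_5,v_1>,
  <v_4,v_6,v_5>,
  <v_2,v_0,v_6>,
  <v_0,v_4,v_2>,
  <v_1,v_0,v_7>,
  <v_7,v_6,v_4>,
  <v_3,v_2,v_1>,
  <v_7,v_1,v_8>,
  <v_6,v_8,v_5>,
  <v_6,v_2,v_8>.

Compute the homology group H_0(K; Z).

H_0 = Z.

K has 9 vertices, 27 edges, 18 triangles.
rank ∂_0 = 0, rank ∂_1 = 8 ⇒ b_0 = 9 − 0 − 8 = 1; all invariant factors of ∂_1 are 1 so no torsion. So H_0 ≅ Z.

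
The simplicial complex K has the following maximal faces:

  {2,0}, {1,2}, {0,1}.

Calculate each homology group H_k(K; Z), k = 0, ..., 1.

K has 3 vertices, 3 edges.
rank ∂_0 = 0, rank ∂_1 = 2 ⇒ b_0 = 3 − 0 − 2 = 1; all invariant factors of ∂_1 are 1 so no torsion. So H_0 = Z.
rank ∂_1 = 2, rank ∂_2 = 0 ⇒ b_1 = 3 − 2 − 0 = 1. So H_1 = Z.

H_0 = Z,  H_1 = Z.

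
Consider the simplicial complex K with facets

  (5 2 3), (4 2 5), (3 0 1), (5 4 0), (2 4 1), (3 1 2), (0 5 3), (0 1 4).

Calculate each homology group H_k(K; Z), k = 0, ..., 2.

Order the vertices as 0 < 1 < 2 < 3 < 4 < 5. Listing each simplex with vertices in this order, K has dimension 2 with simplices:

  0-simplices (6): [0], [1], [2], [3], [4], [5]
  1-simplices (12): [0,1], [0,3], [0,4], [0,5], [1,2], [1,3], [1,4], [2,3], [2,4], [2,5], [3,5], [4,5]
  2-simplices (8): [0,1,3], [0,1,4], [0,3,5], [0,4,5], [1,2,3], [1,2,4], [2,3,5], [2,4,5]

Hence C_0 ≅ Z^6, C_1 ≅ Z^12, C_2 ≅ Z^8.

Boundary ∂_1: C_1 → C_0 sends each edge [p,q] (with p < q) to q − p. For instance
  ∂[1,3] = [3] − [1].
This gives a 6×12 integer matrix of rank 5; reducing to Smith normal form yields diagonal entries (1,1,1,1,1).

∂_2: C_2 → C_1 sends each 2-simplex [p,q,r] to [q,r] − [p,r] + [p,q]. For instance
  ∂[1,2,3] = [2,3] − [1,3] + [1,2],
  ∂[0,4,5] = [4,5] − [0,5] + [0,4].
The 12×8 boundary matrix has rank 7 and Smith normal form diag(1,1,1,1,1,1,1).

Reading off H_k = ker ∂_k / im ∂_{k+1}:

  H_0: rank C_0 − rank ∂_1 = 6 − 5 = 1, and the invariant factors of ∂_1 are all 1, so H_0 = Z.
  H_1: rank ker ∂_1 − rank ∂_2 = (12 − 5) − 7 = 0, and the invariant factors of ∂_2 are all 1, so H_1 = 0.
  H_2: rank ker ∂_2 − rank ∂_3 = (8 − 7) − 0 = 1, and there is no ∂_3, so H_2 = Z.

H_0 = Z,  H_1 = 0,  H_2 = Z.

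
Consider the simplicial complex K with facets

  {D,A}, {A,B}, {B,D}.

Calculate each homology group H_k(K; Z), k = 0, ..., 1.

H_0 = Z,  H_1 = Z.

K has 3 vertices, 3 edges.
rank ∂_0 = 0, rank ∂_1 = 2 ⇒ b_0 = 3 − 0 − 2 = 1; all invariant factors of ∂_1 are 1 so no torsion. So H_0 = Z.
rank ∂_1 = 2, rank ∂_2 = 0 ⇒ b_1 = 3 − 2 − 0 = 1. So H_1 = Z.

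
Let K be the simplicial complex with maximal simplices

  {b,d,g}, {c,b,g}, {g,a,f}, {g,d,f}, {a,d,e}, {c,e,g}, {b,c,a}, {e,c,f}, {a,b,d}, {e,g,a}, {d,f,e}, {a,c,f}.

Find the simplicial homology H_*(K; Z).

Fix the vertex order a < b < c < d < e < f < g and write every simplex with vertices in increasing order. Then dim K = 2 and the simplices of K are:

  0-simplices (7): a, b, c, d, e, f, g
  1-simplices (18): ab, ac, ad, ae, af, ag, bc, bd, bg, ce, cf, cg, de, df, dg, ef, eg, fg
  2-simplices (12): abc, abd, acf, ade, aeg, afg, bcg, bdg, cef, ceg, def, dfg

Hence C_0 ≅ Z^7, C_1 ≅ Z^18, C_2 ≅ Z^12.

The boundary map ∂_1: C_1 → C_0 is given by ∂[p,q] = [q] − [p].
The 7×18 boundary matrix has rank 6 and Smith normal form diag(1,1,1,1,1,1).

Boundary ∂_2: C_2 → C_1 acts by ∂[p,q,r] = [q,r] − [p,r] + [p,q]. For instance
  ∂ceg = eg − cg + ce,
  ∂def = ef − df + de.
As a 18×12 matrix over Z this has rank 12, with invariant factors (1,1,1,1,1,1,1,1,1,1,1,2).

Computing H_k = (kernel of ∂_k) / (image of ∂_{k+1}):

  H_0: rank C_0 − rank ∂_1 = 7 − 6 = 1, and the invariant factors of ∂_1 are all 1, so H_0 = Z.
  H_1: rank ker ∂_1 − rank ∂_2 = (18 − 6) − 12 = 0, and ∂_2 has invariant factor 2 > 1, so H_1 = Z_2.
  H_2: rank ker ∂_2 − rank ∂_3 = (12 − 12) − 0 = 0, and there is no ∂_3, so H_2 = 0.

(K is a triangulation of the real projective plane RP^2.)

H_0 ≅ Z,  H_1 ≅ Z_2,  H_2 = 0.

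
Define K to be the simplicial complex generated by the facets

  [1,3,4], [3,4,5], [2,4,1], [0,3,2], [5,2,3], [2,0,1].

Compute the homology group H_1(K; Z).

Fix the vertex order 0 < 1 < 2 < 3 < 4 < 5 and write every simplex with vertices in increasing order. Then dim K = 2 and the simplices of K are:

  0-simplices (6): [0], [1], [2], [3], [4], [5]
  1-simplices (12): [0,1], [0,2], [0,3], [1,2], [1,3], [1,4], [2,3], [2,4], [2,5], [3,4], [3,5], [4,5]
  2-simplices (6): [0,1,2], [0,2,3], [1,2,4], [1,3,4], [2,3,5], [3,4,5]

so the chain groups are C_0 ≅ Z^6, C_1 ≅ Z^12, C_2 ≅ Z^6.

The boundary map ∂_1: C_1 → C_0 is given by ∂[p,q] = [q] − [p]. For instance
  ∂[3,4] = [4] − [3].
This gives a 6×12 integer matrix of rank 5; reducing to Smith normal form yields diagonal entries (1,1,1,1,1).

Boundary ∂_2: C_2 → C_1 sends each 2-simplex [p,q,r] to [q,r] − [p,r] + [p,q]. For instance
  ∂[0,2,3] = [2,3] − [0,3] + [0,2],
  ∂[1,2,4] = [2,4] − [1,4] + [1,2].
This gives a 12×6 integer matrix of rank 6; reducing to Smith normal form yields diagonal entries (1,1,1,1,1,1).

Now H_k = ker ∂_k / im ∂_{k+1}, so:

  H_1: rank ker ∂_1 − rank ∂_2 = (12 − 5) − 6 = 1, and the invariant factors of ∂_2 are all 1, so H_1 = Z.

(K is a triangulation of the cylinder S^1 x I.)

H_1 ≅ Z.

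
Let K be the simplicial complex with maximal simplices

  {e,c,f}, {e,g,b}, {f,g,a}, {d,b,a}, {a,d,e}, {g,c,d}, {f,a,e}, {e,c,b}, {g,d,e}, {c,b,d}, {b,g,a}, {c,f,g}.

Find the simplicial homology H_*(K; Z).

H_0 ≅ Z,  H_1 ≅ Z/2,  H_2 = 0.

We work with the vertex ordering a < b < c < d < e < f < g. The simplices of K, each written with vertices in increasing order, are:

  0-simplices (7): a, b, c, d, e, f, g
  1-simplices (18): ab, ad, ae, af, ag, bc, bd, be, bg, cd, ce, cf, cg, de, dg, ef, eg, fg
  2-simplices (12): abd, abg, ade, aef, afg, bcd, bce, beg, cdg, cef, cfg, deg

so the chain groups are C_0 ≅ Z^7, C_1 ≅ Z^18, C_2 ≅ Z^12.

The boundary map ∂_1: C_1 → C_0 maps an edge to its endpoints' difference, ∂[p,q] = q − p. For instance
  ∂de = e − d.
As a 7×18 matrix over Z this has rank 6, with invariant factors (1,1,1,1,1,1).

Boundary ∂_2: C_2 → C_1 acts by ∂[p,q,r] = [q,r] − [p,r] + [p,q]. For instance
  ∂cef = ef − cf + ce,
  ∂afg = fg − ag + af.
The resulting 18×12 matrix has rank 12, and its Smith normal form has invariant factors (1,1,1,1,1,1,1,1,1,1,1,2).

Computing H_k = (kernel of ∂_k) / (image of ∂_{k+1}):

  H_0: rank C_0 − rank ∂_1 = 7 − 6 = 1, and the invariant factors of ∂_1 are all 1, so H_0 ≅ Z.
  H_1: rank ker ∂_1 − rank ∂_2 = (18 − 6) − 12 = 0, and ∂_2 has invariant factor 2 > 1, so H_1 ≅ Z/2.
  H_2: rank ker ∂_2 − rank ∂_3 = (12 − 12) − 0 = 0, and there is no ∂_3, so H_2 ≅ 0.

As a check, the Euler characteristic is 7 − 18 + 12 = 1, which agrees with 1 − 0 + 0 = 1.
(K is a triangulation of the real projective plane RP^2.)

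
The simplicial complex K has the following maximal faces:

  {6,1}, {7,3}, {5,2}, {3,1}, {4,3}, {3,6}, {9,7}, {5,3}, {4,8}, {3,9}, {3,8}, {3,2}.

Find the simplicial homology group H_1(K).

H_1 = Z^4.

Take the total order 1 < 2 < 3 < 4 < 5 < 6 < 7 < 8 < 9 on the vertex set. Then K (dimension 1) consists of the simplices:

  0-simplices (9): [1], [2], [3], [4], [5], [6], [7], [8], [9]
  1-simplices (12): [1,3], [1,6], [2,3], [2,5], [3,4], [3,5], [3,6], [3,7], [3,8], [3,9], [4,8], [7,9]

so the chain groups are C_0 ≅ Z^9, C_1 ≅ Z^12.

Boundary ∂_1: C_1 → C_0 maps an edge to its endpoints' difference, ∂[p,q] = q − p. For instance
  ∂[3,4] = [4] − [3].
The 9×12 boundary matrix has rank 8 and Smith normal form diag(1,1,1,1,1,1,1,1).

Computing H_k = (kernel of ∂_k) / (image of ∂_{k+1}):

  H_1: rank ker ∂_1 − rank ∂_2 = (12 − 8) − 0 = 4, and there is no ∂_2, so H_1 = Z^4.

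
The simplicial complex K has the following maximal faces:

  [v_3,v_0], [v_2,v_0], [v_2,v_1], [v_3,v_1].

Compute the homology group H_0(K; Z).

H_0 = Z.

K has 4 vertices, 4 edges.
rank ∂_0 = 0, rank ∂_1 = 3 ⇒ b_0 = 4 − 0 − 3 = 1; all invariant factors of ∂_1 are 1 so no torsion. So H_0 ≅ Z.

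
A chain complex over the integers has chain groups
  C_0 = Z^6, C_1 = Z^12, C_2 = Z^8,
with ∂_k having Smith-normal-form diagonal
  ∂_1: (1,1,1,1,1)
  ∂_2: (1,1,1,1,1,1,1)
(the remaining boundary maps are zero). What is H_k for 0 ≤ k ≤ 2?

H_0 = Z,  H_1 = 0,  H_2 = Z.

H_0: b_0 = 6 − 0 − 5 = 1; torsion from ∂_1 factors > 1: none. So H_0 = Z.
H_1: b_1 = 12 − 5 − 7 = 0; torsion from ∂_2 factors > 1: none. So H_1 = 0.
H_2: b_2 = 8 − 7 − 0 = 1; torsion from ∂_3 factors > 1: none. So H_2 = Z.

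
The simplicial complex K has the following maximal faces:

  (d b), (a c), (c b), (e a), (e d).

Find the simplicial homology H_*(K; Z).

Take the total order a < b < c < d < e on the vertex set. Then K (dimension 1) consists of the simplices:

  0-simplices (5): a, b, c, d, e
  1-simplices (5): ac, ae, bc, bd, de

giving chain groups C_0 ≅ Z^5, C_1 ≅ Z^5.

∂_1: C_1 → C_0 sends each edge [p,q] (with p < q) to q − p. For instance
  ∂ac = c − a.
This gives a 5×5 integer matrix of rank 4; reducing to Smith normal form yields diagonal entries (1,1,1,1).

Computing H_k = (kernel of ∂_k) / (image of ∂_{k+1}):

  H_0: rank C_0 − rank ∂_1 = 5 − 4 = 1, and the invariant factors of ∂_1 are all 1, so H_0 = Z.
  H_1: rank ker ∂_1 − rank ∂_2 = (5 − 4) − 0 = 1, and there is no ∂_2, so H_1 = Z.

As a check, the Euler characteristic is 5 − 5 = 0, which agrees with 1 − 1 = 0.
(K is a triangulation of the circle S^1.)

H_0 ≅ Z,  H_1 ≅ Z.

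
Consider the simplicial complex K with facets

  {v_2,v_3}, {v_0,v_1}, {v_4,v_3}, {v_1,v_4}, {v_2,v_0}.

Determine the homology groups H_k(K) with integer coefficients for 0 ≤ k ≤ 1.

H_0 = Z,  H_1 = Z.

K has 5 vertices, 5 edges.
rank ∂_0 = 0, rank ∂_1 = 4 ⇒ b_0 = 5 − 0 − 4 = 1; all invariant factors of ∂_1 are 1 so no torsion. So H_0 ≅ Z.
rank ∂_1 = 4, rank ∂_2 = 0 ⇒ b_1 = 5 − 4 − 0 = 1. So H_1 ≅ Z.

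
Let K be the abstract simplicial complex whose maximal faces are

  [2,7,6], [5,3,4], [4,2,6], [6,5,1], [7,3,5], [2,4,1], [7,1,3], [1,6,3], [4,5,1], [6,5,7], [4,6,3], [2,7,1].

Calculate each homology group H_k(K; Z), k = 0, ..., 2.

H_0 = Z,  H_1 = Z/2,  H_2 = 0.

Fix the vertex order 1 < 2 < 3 < 4 < 5 < 6 < 7 and write every simplex with vertices in increasing order. Then dim K = 2 and the simplices of K are:

  0-simplices (7): [1], [2], [3], [4], [5], [6], [7]
  1-simplices (18): [1,2], [1,3], [1,4], [1,5], [1,6], [1,7], [2,4], [2,6], [2,7], [3,4], [3,5], [3,6], [3,7], [4,5], [4,6], [5,6], [5,7], [6,7]
  2-simplices (12): [1,2,4], [1,2,7], [1,3,6], [1,3,7], [1,4,5], [1,5,6], [2,4,6], [2,6,7], [3,4,5], [3,4,6], [3,5,7], [5,6,7]

so the chain groups are C_0 ≅ Z^7, C_1 ≅ Z^18, C_2 ≅ Z^12.

The boundary map ∂_1: C_1 → C_0 maps an edge to its endpoints' difference, ∂[p,q] = q − p.
The 7×18 boundary matrix has rank 6 and Smith normal form diag(1,1,1,1,1,1).

The boundary map ∂_2: C_2 → C_1 maps a triangle to the signed sum of its edges. For instance
  ∂[1,2,7] = [2,7] − [1,7] + [1,2],
  ∂[3,4,5] = [4,5] − [3,5] + [3,4].
The 18×12 boundary matrix has rank 12 and Smith normal form diag(1,1,1,1,1,1,1,1,1,1,1,2).

Reading off H_k = ker ∂_k / im ∂_{k+1}:

  H_0: rank C_0 − rank ∂_1 = 7 − 6 = 1, and the invariant factors of ∂_1 are all 1, so H_0 = Z.
  H_1: rank ker ∂_1 − rank ∂_2 = (18 − 6) − 12 = 0, and ∂_2 has invariant factor 2 > 1, so H_1 = Z/2.
  H_2: rank ker ∂_2 − rank ∂_3 = (12 − 12) − 0 = 0, and there is no ∂_3, so H_2 = 0.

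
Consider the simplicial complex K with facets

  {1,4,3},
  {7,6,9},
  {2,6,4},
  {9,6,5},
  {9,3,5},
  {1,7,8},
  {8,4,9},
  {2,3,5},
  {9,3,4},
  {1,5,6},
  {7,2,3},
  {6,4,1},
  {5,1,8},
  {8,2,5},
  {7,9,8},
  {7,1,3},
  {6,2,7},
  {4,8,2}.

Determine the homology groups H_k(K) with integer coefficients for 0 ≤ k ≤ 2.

Take the total order 1 < 2 < 3 < 4 < 5 < 6 < 7 < 8 < 9 on the vertex set. Then K (dimension 2) consists of the simplices:

  0-simplices (9): [1], [2], [3], [4], [5], [6], [7], [8], [9]
  1-simplices (27): (27 of them)
  2-simplices (18): [1,3,4], [1,3,7], [1,4,6], [1,5,6], [1,5,8], [1,7,8], [2,3,5], [2,3,7], [2,4,6], [2,4,8], [2,5,8], [2,6,7], [3,4,9], [3,5,9], [4,8,9], [5,6,9], [6,7,9], [7,8,9]

Hence C_0 ≅ Z^9, C_1 ≅ Z^27, C_2 ≅ Z^18.

Boundary ∂_1: C_1 → C_0 is given by ∂[p,q] = [q] − [p].
The 9×27 boundary matrix has rank 8 and Smith normal form diag(1,1,1,1,1,1,1,1).

The boundary map ∂_2: C_2 → C_1 acts by ∂[p,q,r] = [q,r] − [p,r] + [p,q]. For instance
  ∂[2,3,5] = [3,5] − [2,5] + [2,3],
  ∂[1,3,4] = [3,4] − [1,4] + [1,3].
The 27×18 boundary matrix has rank 17 and Smith normal form diag(1,1,1,1,1,1,1,1,1,1,1,1,1,1,1,1,1).

Computing H_k = (kernel of ∂_k) / (image of ∂_{k+1}):

  H_0: rank C_0 − rank ∂_1 = 9 − 8 = 1, and the invariant factors of ∂_1 are all 1, so H_0 ≅ Z.
  H_1: rank ker ∂_1 − rank ∂_2 = (27 − 8) − 17 = 2, and the invariant factors of ∂_2 are all 1, so H_1 ≅ Z^2.
  H_2: rank ker ∂_2 − rank ∂_3 = (18 − 17) − 0 = 1, and there is no ∂_3, so H_2 ≅ Z.

As a check, the Euler characteristic is 9 − 27 + 18 = 0, which agrees with 1 − 2 + 1 = 0.

H_0 ≅ Z,  H_1 ≅ Z^2,  H_2 ≅ Z.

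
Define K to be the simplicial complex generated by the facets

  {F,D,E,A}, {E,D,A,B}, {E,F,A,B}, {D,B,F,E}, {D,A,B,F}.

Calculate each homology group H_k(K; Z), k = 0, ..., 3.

H_0 = Z,  H_1 = 0,  H_2 = 0,  H_3 = Z.

Fix the vertex order A < B < D < E < F and write every simplex with vertices in increasing order. Then dim K = 3 and the simplices of K are:

  0-simplices (5): A, B, D, E, F
  1-simplices (10): AB, AD, AE, AF, BD, BE, BF, DE, DF, EF
  2-simplices (10): ABD, ABE, ABF, ADE, ADF, AEF, BDE, BDF, BEF, DEF
  3-simplices (5): ABDE, ABDF, ABEF, ADEF, BDEF

giving chain groups C_0 ≅ Z^5, C_1 ≅ Z^10, C_2 ≅ Z^10, C_3 ≅ Z^5.

∂_1: C_1 → C_0 maps an edge to its endpoints' difference, ∂[p,q] = q − p.
The 5×10 boundary matrix has rank 4 and Smith normal form diag(1,1,1,1).

∂_2: C_2 → C_1 maps a triangle to the signed sum of its edges. For instance
  ∂AEF = EF − AF + AE,
  ∂ADE = DE − AE + AD.
As a 10×10 matrix over Z this has rank 6, with invariant factors (1,1,1,1,1,1).

∂_3: C_3 → C_2 sends each 3-simplex σ to the alternating sum Σ_i (−1)^i (σ with its i-th vertex removed). For instance
  ∂BDEF = DEF − BEF + BDF − BDE,
  ∂ABEF = BEF − AEF + ABF − ABE.
The resulting 10×5 matrix has rank 4, and its Smith normal form has invariant factors (1,1,1,1).

Computing H_k = (kernel of ∂_k) / (image of ∂_{k+1}):

  H_0: rank C_0 − rank ∂_1 = 5 − 4 = 1, and the invariant factors of ∂_1 are all 1, so H_0 ≅ Z.
  H_1: rank ker ∂_1 − rank ∂_2 = (10 − 4) − 6 = 0, and the invariant factors of ∂_2 are all 1, so H_1 ≅ 0.
  H_2: rank ker ∂_2 − rank ∂_3 = (10 − 6) − 4 = 0, and the invariant factors of ∂_3 are all 1, so H_2 ≅ 0.
  H_3: rank ker ∂_3 − rank ∂_4 = (5 − 4) − 0 = 1, and there is no ∂_4, so H_3 ≅ Z.

As a check, the Euler characteristic is 5 − 10 + 10 − 5 = 0, which agrees with 1 − 0 + 0 − 1 = 0.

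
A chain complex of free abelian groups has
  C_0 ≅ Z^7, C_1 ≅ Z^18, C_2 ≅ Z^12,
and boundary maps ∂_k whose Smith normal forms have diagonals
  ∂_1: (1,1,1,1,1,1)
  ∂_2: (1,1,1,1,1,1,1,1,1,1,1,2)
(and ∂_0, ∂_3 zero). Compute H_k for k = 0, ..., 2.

H_0 ≅ Z,  H_1 ≅ Z/2Z,  H_2 = 0.

H_0: b_0 = 7 − 0 − 6 = 1; torsion from ∂_1 factors > 1: none. So H_0 ≅ Z.
H_1: b_1 = 18 − 6 − 12 = 0; torsion from ∂_2 factors > 1: [2]. So H_1 ≅ Z/2Z.
H_2: b_2 = 12 − 12 − 0 = 0; torsion from ∂_3 factors > 1: none. So H_2 ≅ 0.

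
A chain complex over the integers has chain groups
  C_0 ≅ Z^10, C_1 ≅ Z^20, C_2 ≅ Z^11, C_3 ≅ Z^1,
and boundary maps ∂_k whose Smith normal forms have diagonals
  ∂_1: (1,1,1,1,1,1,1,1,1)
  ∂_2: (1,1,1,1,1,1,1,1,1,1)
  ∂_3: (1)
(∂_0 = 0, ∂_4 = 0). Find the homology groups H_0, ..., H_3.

H_0: b_0 = 10 − 0 − 9 = 1; torsion from ∂_1 factors > 1: none. So H_0 ≅ Z.
H_1: b_1 = 20 − 9 − 10 = 1; torsion from ∂_2 factors > 1: none. So H_1 ≅ Z.
H_2: b_2 = 11 − 10 − 1 = 0; torsion from ∂_3 factors > 1: none. So H_2 ≅ 0.
H_3: b_3 = 1 − 1 − 0 = 0; torsion from ∂_4 factors > 1: none. So H_3 ≅ 0.

H_0 ≅ Z,  H_1 ≅ Z,  H_2 = 0,  H_3 = 0.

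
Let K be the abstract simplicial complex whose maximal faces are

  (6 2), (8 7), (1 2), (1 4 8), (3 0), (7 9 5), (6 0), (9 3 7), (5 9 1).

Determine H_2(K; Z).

H_2 = 0.

We work with the vertex ordering 0 < 1 < 2 < 3 < 4 < 5 < 6 < 7 < 8 < 9. The simplices of K, each written with vertices in increasing order, are:

  0-simplices (10): [0], [1], [2], [3], [4], [5], [6], [7], [8], [9]
  1-simplices (15): [0,3], [0,6], [1,2], [1,4], [1,5], [1,8], [1,9], [2,6], [3,7], [3,9], [4,8], [5,7], [5,9], [7,8], [7,9]
  2-simplices (4): [1,4,8], [1,5,9], [3,7,9], [5,7,9]

Hence C_0 ≅ Z^10, C_1 ≅ Z^15, C_2 ≅ Z^4.

Boundary ∂_1: C_1 → C_0 is given by ∂[p,q] = [q] − [p]. For instance
  ∂[5,9] = [9] − [5].
As a 10×15 matrix over Z this has rank 9, with invariant factors (1,1,1,1,1,1,1,1,1).

∂_2: C_2 → C_1 maps a triangle to the signed sum of its edges. For instance
  ∂[5,7,9] = [7,9] − [5,9] + [5,7],
  ∂[3,7,9] = [7,9] − [3,9] + [3,7].
This gives a 15×4 integer matrix of rank 4; reducing to Smith normal form yields diagonal entries (1,1,1,1).

From H_k ≅ ker(∂_k) / im(∂_{k+1}) we obtain:

  H_2: rank ker ∂_2 − rank ∂_3 = (4 − 4) − 0 = 0, and there is no ∂_3, so H_2 ≅ 0.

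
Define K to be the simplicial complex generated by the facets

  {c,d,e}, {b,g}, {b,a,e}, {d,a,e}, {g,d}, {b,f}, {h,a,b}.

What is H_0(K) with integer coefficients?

We work with the vertex ordering a < b < c < d < e < f < g < h. The simplices of K, each written with vertices in increasing order, are:

  0-simplices (8): a, b, c, d, e, f, g, h
  1-simplices (12): ab, ad, ae, ah, be, bf, bg, bh, cd, ce, de, dg
  2-simplices (4): abe, abh, ade, cde

giving chain groups C_0 ≅ Z^8, C_1 ≅ Z^12, C_2 ≅ Z^4.

Boundary ∂_1: C_1 → C_0 sends each edge [p,q] (with p < q) to q − p.
The 8×12 boundary matrix has rank 7 and Smith normal form diag(1,1,1,1,1,1,1).

∂_2: C_2 → C_1 acts by ∂[p,q,r] = [q,r] − [p,r] + [p,q]. For instance
  ∂abe = be − ae + ab,
  ∂ade = de − ae + ad.
As a 12×4 matrix over Z this has rank 4, with invariant factors (1,1,1,1).

Now H_k = ker ∂_k / im ∂_{k+1}, so:

  H_0: rank C_0 − rank ∂_1 = 8 − 7 = 1, and the invariant factors of ∂_1 are all 1, so H_0 ≅ Z.

H_0 ≅ Z.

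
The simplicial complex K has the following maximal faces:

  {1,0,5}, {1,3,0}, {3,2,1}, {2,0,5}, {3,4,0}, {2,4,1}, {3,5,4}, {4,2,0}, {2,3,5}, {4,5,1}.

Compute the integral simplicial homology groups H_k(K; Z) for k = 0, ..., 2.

H_0 ≅ Z,  H_1 ≅ Z/2Z,  H_2 = 0.

We work with the vertex ordering 0 < 1 < 2 < 3 < 4 < 5. The simplices of K, each written with vertices in increasing order, are:

  0-simplices (6): [0], [1], [2], [3], [4], [5]
  1-simplices (15): [0,1], [0,2], [0,3], [0,4], [0,5], [1,2], [1,3], [1,4], [1,5], [2,3], [2,4], [2,5], [3,4], [3,5], [4,5]
  2-simplices (10): [0,1,3], [0,1,5], [0,2,4], [0,2,5], [0,3,4], [1,2,3], [1,2,4], [1,4,5], [2,3,5], [3,4,5]

Hence C_0 ≅ Z^6, C_1 ≅ Z^15, C_2 ≅ Z^10.

Boundary ∂_1: C_1 → C_0 sends each edge [p,q] (with p < q) to q − p. For instance
  ∂[3,4] = [4] − [3].
The resulting 6×15 matrix has rank 5, and its Smith normal form has invariant factors (1,1,1,1,1).

The boundary map ∂_2: C_2 → C_1 acts by ∂[p,q,r] = [q,r] − [p,r] + [p,q]. For instance
  ∂[0,1,3] = [1,3] − [0,3] + [0,1],
  ∂[0,1,5] = [1,5] − [0,5] + [0,1].
As a 15×10 matrix over Z this has rank 10, with invariant factors (1,1,1,1,1,1,1,1,1,2).

Computing H_k = (kernel of ∂_k) / (image of ∂_{k+1}):

  H_0: rank C_0 − rank ∂_1 = 6 − 5 = 1, and the invariant factors of ∂_1 are all 1, so H_0 ≅ Z.
  H_1: rank ker ∂_1 − rank ∂_2 = (15 − 5) − 10 = 0, and ∂_2 has invariant factor 2 > 1, so H_1 ≅ Z/2Z.
  H_2: rank ker ∂_2 − rank ∂_3 = (10 − 10) − 0 = 0, and there is no ∂_3, so H_2 ≅ 0.

As a check, the Euler characteristic is 6 − 15 + 10 = 1, which agrees with 1 − 0 + 0 = 1.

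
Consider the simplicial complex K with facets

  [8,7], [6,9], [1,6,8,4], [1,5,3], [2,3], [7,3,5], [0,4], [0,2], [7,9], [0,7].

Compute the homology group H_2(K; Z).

K has 10 vertices, 18 edges, 6 triangles, 1 3-simplex.
rank ∂_2 = 5, rank ∂_3 = 1 ⇒ b_2 = 6 − 5 − 1 = 0; all invariant factors of ∂_3 are 1 so no torsion. So H_2 ≅ 0.

H_2 ≅ 0.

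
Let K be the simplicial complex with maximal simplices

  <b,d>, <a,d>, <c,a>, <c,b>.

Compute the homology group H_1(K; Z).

Take the total order a < b < c < d on the vertex set. Then K (dimension 1) consists of the simplices:

  0-simplices (4): a, b, c, d
  1-simplices (4): ac, ad, bc, bd

giving chain groups C_0 ≅ Z^4, C_1 ≅ Z^4.

Boundary ∂_1: C_1 → C_0 maps an edge to its endpoints' difference, ∂[p,q] = q − p.
The 4×4 boundary matrix has rank 3 and Smith normal form diag(1,1,1).

Computing H_k = (kernel of ∂_k) / (image of ∂_{k+1}):

  H_1: rank ker ∂_1 − rank ∂_2 = (4 − 3) − 0 = 1, and there is no ∂_2, so H_1 = Z.

H_1 ≅ Z.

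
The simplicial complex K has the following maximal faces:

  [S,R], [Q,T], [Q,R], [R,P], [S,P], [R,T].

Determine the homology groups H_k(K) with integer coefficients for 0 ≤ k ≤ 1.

H_0 ≅ Z,  H_1 ≅ Z^2.

K has 5 vertices, 6 edges.
rank ∂_0 = 0, rank ∂_1 = 4 ⇒ b_0 = 5 − 0 − 4 = 1; all invariant factors of ∂_1 are 1 so no torsion. So H_0 ≅ Z.
rank ∂_1 = 4, rank ∂_2 = 0 ⇒ b_1 = 6 − 4 − 0 = 2. So H_1 ≅ Z^2.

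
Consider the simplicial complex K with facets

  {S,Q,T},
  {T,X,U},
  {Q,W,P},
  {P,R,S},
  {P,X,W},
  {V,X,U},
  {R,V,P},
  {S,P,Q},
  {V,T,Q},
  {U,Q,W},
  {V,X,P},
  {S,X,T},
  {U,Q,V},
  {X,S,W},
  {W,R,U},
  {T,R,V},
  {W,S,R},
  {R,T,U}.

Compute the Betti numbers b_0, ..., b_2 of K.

b_0 = 1, b_1 = 1, b_2 = 0.

K has 9 vertices, 27 edges, 18 triangles.
rank ∂_0 = 0, rank ∂_1 = 8 ⇒ b_0 = 9 − 0 − 8 = 1; all invariant factors of ∂_1 are 1 so no torsion. So H_0 ≅ Z.
rank ∂_1 = 8, rank ∂_2 = 18 ⇒ b_1 = 27 − 8 − 18 = 1; ∂_2 has invariant factor(s) [2] giving torsion. So H_1 ≅ Z × Z/2.
rank ∂_2 = 18, rank ∂_3 = 0 ⇒ b_2 = 18 − 18 − 0 = 0. So H_2 ≅ 0.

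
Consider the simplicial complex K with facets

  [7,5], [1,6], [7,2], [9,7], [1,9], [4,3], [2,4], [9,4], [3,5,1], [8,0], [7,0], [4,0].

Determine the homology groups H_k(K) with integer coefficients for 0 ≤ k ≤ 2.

Fix the vertex order 0 < 1 < 2 < 3 < 4 < 5 < 6 < 7 < 8 < 9 and write every simplex with vertices in increasing order. Then dim K = 2 and the simplices of K are:

  0-simplices (10): [0], [1], [2], [3], [4], [5], [6], [7], [8], [9]
  1-simplices (14): [0,4], [0,7], [0,8], [1,3], [1,5], [1,6], [1,9], [2,4], [2,7], [3,4], [3,5], [4,9], [5,7], [7,9]
  2-simplices (1): [1,3,5]

giving chain groups C_0 ≅ Z^10, C_1 ≅ Z^14, C_2 ≅ Z^1.

The boundary map ∂_1: C_1 → C_0 maps an edge to its endpoints' difference, ∂[p,q] = q − p. For instance
  ∂[0,4] = [4] − [0].
This gives a 10×14 integer matrix of rank 9; reducing to Smith normal form yields diagonal entries (1,1,1,1,1,1,1,1,1).

Boundary ∂_2: C_2 → C_1 maps a triangle to the signed sum of its edges. For instance
  ∂[1,3,5] = [3,5] − [1,5] + [1,3].
The resulting 14×1 matrix has rank 1, and its Smith normal form has invariant factors (1).

Computing H_k = (kernel of ∂_k) / (image of ∂_{k+1}):

  H_0: rank C_0 − rank ∂_1 = 10 − 9 = 1, and the invariant factors of ∂_1 are all 1, so H_0 = Z.
  H_1: rank ker ∂_1 − rank ∂_2 = (14 − 9) − 1 = 4, and the invariant factors of ∂_2 are all 1, so H_1 = Z^4.
  H_2: rank ker ∂_2 − rank ∂_3 = (1 − 1) − 0 = 0, and there is no ∂_3, so H_2 = 0.

H_0 ≅ Z,  H_1 ≅ Z^4,  H_2 = 0.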